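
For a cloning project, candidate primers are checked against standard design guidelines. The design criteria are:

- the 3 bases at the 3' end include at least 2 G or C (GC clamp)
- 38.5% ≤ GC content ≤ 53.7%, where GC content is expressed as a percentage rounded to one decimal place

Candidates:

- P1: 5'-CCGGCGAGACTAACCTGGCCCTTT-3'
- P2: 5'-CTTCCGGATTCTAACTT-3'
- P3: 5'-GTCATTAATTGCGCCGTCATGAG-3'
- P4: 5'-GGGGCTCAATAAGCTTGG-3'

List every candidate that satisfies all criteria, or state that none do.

P1 (24 nt, A=4 T=5 G=6 C=9): 3' end TTT has 0 G/C, need ≥2 ✗; GC 15/24 = 62.5%, outside 38.5–53.7% ✗ — fails.
P2 (17 nt, A=3 T=7 G=2 C=5): 3' end CTT has 1 G/C, need ≥2 ✗; GC 7/17 = 41.2% ✓ — fails.
P3 (23 nt, A=5 T=7 G=6 C=5): 3' end GAG has 2 G/C ✓; GC 11/23 = 47.8% ✓ — passes.
P4 (18 nt, A=4 T=4 G=7 C=3): 3' end TGG has 2 G/C ✓; GC 10/18 = 55.6%, outside 38.5–53.7% ✗ — fails.

P3 only.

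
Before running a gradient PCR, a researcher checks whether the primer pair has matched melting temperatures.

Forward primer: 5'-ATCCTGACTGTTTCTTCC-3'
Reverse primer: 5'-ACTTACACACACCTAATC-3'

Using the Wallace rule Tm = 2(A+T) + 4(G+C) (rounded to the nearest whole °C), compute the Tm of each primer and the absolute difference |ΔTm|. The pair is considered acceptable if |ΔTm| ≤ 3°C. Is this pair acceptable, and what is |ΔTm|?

|ΔTm| = 2°C; the pair is acceptable.

Forward: A=2 T=8 G=2 C=6 → Tm = 2·10 + 4·8 = 52°C.
Reverse: A=7 T=4 G=0 C=7 → Tm = 2·11 + 4·7 = 50°C.
|ΔTm| = |52 − 50| = 2°C, ≤ 3°C.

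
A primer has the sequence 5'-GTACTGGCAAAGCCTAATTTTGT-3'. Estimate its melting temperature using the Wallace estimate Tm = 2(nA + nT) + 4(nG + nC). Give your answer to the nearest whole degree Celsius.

Base counts: A=6, T=8, G=5, C=4 (length 23).
Tm = 2·(6+8) + 4·(5+4) = 2·14 + 4·9 = 28 + 36 = 64°C.

64°C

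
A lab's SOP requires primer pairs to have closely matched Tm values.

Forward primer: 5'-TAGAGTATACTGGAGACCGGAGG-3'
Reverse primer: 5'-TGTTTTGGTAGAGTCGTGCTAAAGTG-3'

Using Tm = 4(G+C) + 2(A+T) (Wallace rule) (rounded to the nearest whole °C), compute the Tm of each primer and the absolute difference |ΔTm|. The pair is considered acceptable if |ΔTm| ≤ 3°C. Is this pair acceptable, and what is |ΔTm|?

|ΔTm| = 4°C; the pair is not acceptable.

Forward: A=7 T=4 G=9 C=3 → Tm = 2·11 + 4·12 = 70°C.
Reverse: A=5 T=10 G=9 C=2 → Tm = 2·15 + 4·11 = 74°C.
|ΔTm| = |70 − 74| = 4°C, > 3°C.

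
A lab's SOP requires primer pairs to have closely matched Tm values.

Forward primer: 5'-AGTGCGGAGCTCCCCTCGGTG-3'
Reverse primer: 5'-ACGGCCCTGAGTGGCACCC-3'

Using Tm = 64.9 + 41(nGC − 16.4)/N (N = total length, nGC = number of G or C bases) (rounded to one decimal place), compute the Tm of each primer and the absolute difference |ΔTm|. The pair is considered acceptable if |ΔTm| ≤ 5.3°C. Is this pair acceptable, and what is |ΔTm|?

Forward: G+C = 15, N = 21 → Tm = 64.9 + 41·(15 − 16.4)/21 = 62.2°C.
Reverse: G+C = 14, N = 19 → Tm = 64.9 + 41·(14 − 16.4)/19 = 59.7°C.
|ΔTm| = |62.2 − 59.7| = 2.5°C, ≤ 5.3°C.

|ΔTm| = 2.5°C; the pair is acceptable.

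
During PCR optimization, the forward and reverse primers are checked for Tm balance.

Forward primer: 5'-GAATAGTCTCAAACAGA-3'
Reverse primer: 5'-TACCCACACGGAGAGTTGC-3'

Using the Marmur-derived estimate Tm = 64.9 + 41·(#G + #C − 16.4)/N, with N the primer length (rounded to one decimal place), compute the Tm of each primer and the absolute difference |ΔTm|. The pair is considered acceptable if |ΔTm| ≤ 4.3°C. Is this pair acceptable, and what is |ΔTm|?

Forward: G+C = 6, N = 17 → Tm = 64.9 + 41·(6 − 16.4)/17 = 39.8°C.
Reverse: G+C = 11, N = 19 → Tm = 64.9 + 41·(11 − 16.4)/19 = 53.2°C.
|ΔTm| = |39.8 − 53.2| = 13.4°C, > 4.3°C.

|ΔTm| = 13.4°C; the pair is not acceptable.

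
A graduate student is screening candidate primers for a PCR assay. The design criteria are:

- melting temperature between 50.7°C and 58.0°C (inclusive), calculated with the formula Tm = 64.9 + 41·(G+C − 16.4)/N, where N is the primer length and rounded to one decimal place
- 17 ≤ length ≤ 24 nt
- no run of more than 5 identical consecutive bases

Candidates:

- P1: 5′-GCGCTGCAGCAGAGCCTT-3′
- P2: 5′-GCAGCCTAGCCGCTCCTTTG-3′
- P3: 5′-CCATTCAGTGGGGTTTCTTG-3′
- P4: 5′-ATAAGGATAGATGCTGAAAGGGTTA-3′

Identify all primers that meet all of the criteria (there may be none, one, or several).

P1, P2 and P3.

P1 (18 nt, A=3 T=3 G=6 C=6): Tm = 64.9 + 41·(12 − 16.4)/18 = 54.9°C ✓; length 18 ✓; longest run = 2 ✓ — passes.
P2 (20 nt, A=2 T=5 G=5 C=8): Tm = 64.9 + 41·(13 − 16.4)/20 = 57.9°C ✓; length 20 ✓; longest run = 3 ✓ — passes.
P3 (20 nt, A=2 T=8 G=6 C=4): Tm = 64.9 + 41·(10 − 16.4)/20 = 51.8°C ✓; length 20 ✓; longest run = 4 ✓ — passes.
P4 (25 nt, A=10 T=6 G=8 C=1): Tm = 64.9 + 41·(9 − 16.4)/25 = 52.8°C ✓; length 25, outside 17–24 ✗; longest run = 3 ✓ — fails.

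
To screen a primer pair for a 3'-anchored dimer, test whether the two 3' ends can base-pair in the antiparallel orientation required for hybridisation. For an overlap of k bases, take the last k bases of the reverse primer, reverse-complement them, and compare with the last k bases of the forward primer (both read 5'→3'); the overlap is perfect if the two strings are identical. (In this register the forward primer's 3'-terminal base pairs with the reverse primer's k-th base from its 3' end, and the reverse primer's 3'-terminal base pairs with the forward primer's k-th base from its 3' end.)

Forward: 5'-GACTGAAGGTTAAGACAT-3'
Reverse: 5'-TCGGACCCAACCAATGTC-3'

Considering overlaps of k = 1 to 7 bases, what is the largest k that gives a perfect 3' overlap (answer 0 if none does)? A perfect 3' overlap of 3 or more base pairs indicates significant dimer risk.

Last 7 bases (5'→3') — forward …AAGACAT, reverse …CAATGTC.
Reverse complement of the reverse primer's last 7 bases: GACATTG; its first k bases are the reverse complement of the reverse primer's last k bases, so a perfect k-base overlap needs the forward primer's last k bases to equal them.
Comparing (forward last k vs required): k=1: T vs G ✗; k=2: AT vs GA ✗; k=3: CAT vs GAC ✗; k=4: ACAT vs GACA ✗; k=5: GACAT vs GACAT ✓; k=6: AGACAT vs GACATT ✗; k=7: AAGACAT vs GACATTG ✗.
Only k = 5 is perfect, so the longest perfect 3' overlap is 5.

Longest perfect overlap: 5 complementary base pairs; significant dimer risk (threshold 3).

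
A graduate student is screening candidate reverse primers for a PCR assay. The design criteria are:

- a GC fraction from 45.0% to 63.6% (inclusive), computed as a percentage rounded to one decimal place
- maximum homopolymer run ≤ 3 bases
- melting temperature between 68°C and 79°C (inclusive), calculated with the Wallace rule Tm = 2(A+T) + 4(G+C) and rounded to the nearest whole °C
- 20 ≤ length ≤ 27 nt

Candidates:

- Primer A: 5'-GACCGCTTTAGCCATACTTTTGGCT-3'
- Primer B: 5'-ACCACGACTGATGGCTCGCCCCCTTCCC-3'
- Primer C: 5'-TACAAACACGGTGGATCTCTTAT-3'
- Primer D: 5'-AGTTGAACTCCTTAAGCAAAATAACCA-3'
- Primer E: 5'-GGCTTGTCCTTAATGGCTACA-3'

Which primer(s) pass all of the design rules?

None of the candidates satisfy all criteria.

Primer A (25 nt, A=4 T=9 G=5 C=7): GC 12/25 = 48.0% ✓; longest run = 4, exceeds 3 ✗; Tm = 2·13 + 4·12 = 74°C ✓; length 25 ✓ — fails.
Primer B (28 nt, A=4 T=5 G=5 C=14): GC 19/28 = 67.9%, outside 45.0–63.6% ✗; longest run = 5, exceeds 3 ✗; Tm = 2·9 + 4·19 = 94°C, outside 68–79°C ✗; length 28, outside 20–27 ✗ — fails.
Primer C (23 nt, A=7 T=7 G=4 C=5): GC 9/23 = 39.1%, outside 45.0–63.6% ✗; longest run = 3 ✓; Tm = 2·14 + 4·9 = 64°C, outside 68–79°C ✗; length 23 ✓ — fails.
Primer D (27 nt, A=12 T=6 G=3 C=6): GC 9/27 = 33.3%, outside 45.0–63.6% ✗; longest run = 4, exceeds 3 ✗; Tm = 2·18 + 4·9 = 72°C ✓; length 27 ✓ — fails.
Primer E (21 nt, A=4 T=7 G=5 C=5): GC 10/21 = 47.6% ✓; longest run = 2 ✓; Tm = 2·11 + 4·10 = 62°C, outside 68–79°C ✗; length 21 ✓ — fails.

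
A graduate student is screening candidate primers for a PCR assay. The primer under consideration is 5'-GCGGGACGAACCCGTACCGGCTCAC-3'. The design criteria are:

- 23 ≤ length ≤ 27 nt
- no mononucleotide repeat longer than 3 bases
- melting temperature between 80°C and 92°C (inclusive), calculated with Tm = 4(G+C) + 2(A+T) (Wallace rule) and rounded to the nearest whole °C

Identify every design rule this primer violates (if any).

Base counts: A=5, T=2, G=8, C=10 (length 25).
length: length 25 ✓
homopolymer run: longest run = 3 ✓
Tm: Tm = 2·7 + 4·18 = 86°C ✓

Meets all criteria.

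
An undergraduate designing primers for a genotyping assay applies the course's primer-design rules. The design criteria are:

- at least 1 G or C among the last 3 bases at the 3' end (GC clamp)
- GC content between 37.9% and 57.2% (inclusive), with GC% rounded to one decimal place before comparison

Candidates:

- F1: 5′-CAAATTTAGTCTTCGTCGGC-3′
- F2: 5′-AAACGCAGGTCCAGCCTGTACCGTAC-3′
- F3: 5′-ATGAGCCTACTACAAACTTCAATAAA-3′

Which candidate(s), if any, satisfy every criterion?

F1 (20 nt, A=4 T=7 G=4 C=5): 3' end GGC has 3 G/C ✓; GC 9/20 = 45.0% ✓ — passes.
F2 (26 nt, A=7 T=4 G=6 C=9): 3' end TAC has 1 G/C ✓; GC 15/26 = 57.7%, outside 37.9–57.2% ✗ — fails.
F3 (26 nt, A=12 T=6 G=2 C=6): 3' end AAA has 0 G/C, need ≥1 ✗; GC 8/26 = 30.8%, outside 37.9–57.2% ✗ — fails.

F1 only.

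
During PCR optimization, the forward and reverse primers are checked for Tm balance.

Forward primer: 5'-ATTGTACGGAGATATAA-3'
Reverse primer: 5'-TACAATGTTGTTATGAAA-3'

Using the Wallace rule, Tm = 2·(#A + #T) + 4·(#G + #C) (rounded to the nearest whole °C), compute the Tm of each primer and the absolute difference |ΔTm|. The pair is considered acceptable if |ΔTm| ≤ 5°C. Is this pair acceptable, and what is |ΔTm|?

|ΔTm| = 0°C; the pair is acceptable.

Forward: A=7 T=5 G=4 C=1 → Tm = 2·12 + 4·5 = 44°C.
Reverse: A=7 T=7 G=3 C=1 → Tm = 2·14 + 4·4 = 44°C.
|ΔTm| = |44 − 44| = 0°C, ≤ 5°C.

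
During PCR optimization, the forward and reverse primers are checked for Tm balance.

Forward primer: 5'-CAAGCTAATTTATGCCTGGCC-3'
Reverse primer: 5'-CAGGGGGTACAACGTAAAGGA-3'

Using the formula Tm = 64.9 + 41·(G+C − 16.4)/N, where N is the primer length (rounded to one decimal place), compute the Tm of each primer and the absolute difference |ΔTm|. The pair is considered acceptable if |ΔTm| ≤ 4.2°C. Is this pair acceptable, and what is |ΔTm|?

Forward: G+C = 10, N = 21 → Tm = 64.9 + 41·(10 − 16.4)/21 = 52.4°C.
Reverse: G+C = 11, N = 21 → Tm = 64.9 + 41·(11 − 16.4)/21 = 54.4°C.
|ΔTm| = |52.4 − 54.4| = 2.0°C, ≤ 4.2°C.

|ΔTm| = 2.0°C; the pair is acceptable.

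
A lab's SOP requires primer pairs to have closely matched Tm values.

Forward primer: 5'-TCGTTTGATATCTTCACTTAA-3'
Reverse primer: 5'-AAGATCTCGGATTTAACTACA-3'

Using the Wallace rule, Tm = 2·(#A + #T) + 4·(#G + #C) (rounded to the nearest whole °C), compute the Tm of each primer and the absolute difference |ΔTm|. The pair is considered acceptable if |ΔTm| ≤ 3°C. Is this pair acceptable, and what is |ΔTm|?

|ΔTm| = 2°C; the pair is acceptable.

Forward: A=5 T=10 G=2 C=4 → Tm = 2·15 + 4·6 = 54°C.
Reverse: A=8 T=6 G=3 C=4 → Tm = 2·14 + 4·7 = 56°C.
|ΔTm| = |54 − 56| = 2°C, ≤ 3°C.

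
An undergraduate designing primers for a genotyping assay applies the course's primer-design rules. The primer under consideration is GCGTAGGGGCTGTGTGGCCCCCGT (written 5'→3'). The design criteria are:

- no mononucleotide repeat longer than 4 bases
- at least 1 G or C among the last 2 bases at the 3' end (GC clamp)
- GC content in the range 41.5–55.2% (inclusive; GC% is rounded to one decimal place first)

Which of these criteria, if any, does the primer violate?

Fails: homopolymer run, GC content.

Base counts: A=1, T=5, G=11, C=7 (length 24).
homopolymer run: longest run = 5, exceeds 4 ✗
GC clamp: 3' end GT has 1 G/C ✓
GC content: GC 18/24 = 75.0%, outside 41.5–55.2% ✗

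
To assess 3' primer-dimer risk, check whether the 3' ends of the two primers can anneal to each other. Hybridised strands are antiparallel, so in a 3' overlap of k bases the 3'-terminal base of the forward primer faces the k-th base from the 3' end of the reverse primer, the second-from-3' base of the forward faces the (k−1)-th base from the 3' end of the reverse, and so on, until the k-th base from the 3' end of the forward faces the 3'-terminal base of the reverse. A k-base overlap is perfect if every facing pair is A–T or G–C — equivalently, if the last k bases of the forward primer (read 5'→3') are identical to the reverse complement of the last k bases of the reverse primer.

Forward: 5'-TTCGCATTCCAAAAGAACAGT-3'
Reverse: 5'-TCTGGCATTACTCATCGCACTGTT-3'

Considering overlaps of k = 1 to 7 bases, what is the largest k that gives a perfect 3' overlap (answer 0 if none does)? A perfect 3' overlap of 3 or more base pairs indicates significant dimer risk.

Longest perfect overlap: 6 complementary base pairs; significant dimer risk (threshold 3).

Last 7 bases (5'→3') — forward …GAACAGT, reverse …CACTGTT.
Reverse complement of the reverse primer's last 7 bases: AACAGTG; its first k bases are the reverse complement of the reverse primer's last k bases, so a perfect k-base overlap needs the forward primer's last k bases to equal them.
Comparing (forward last k vs required): k=1: T vs A ✗; k=2: GT vs AA ✗; k=3: AGT vs AAC ✗; k=4: CAGT vs AACA ✗; k=5: ACAGT vs AACAG ✗; k=6: AACAGT vs AACAGT ✓; k=7: GAACAGT vs AACAGTG ✗.
Only k = 6 is perfect, so the longest perfect 3' overlap is 6.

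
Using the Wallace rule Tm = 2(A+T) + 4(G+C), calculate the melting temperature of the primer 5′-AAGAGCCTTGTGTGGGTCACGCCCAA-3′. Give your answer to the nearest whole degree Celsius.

Base counts: A=6, T=5, G=8, C=7 (length 26).
Tm = 2·(6+5) + 4·(8+7) = 2·11 + 4·15 = 22 + 60 = 82°C.

82°C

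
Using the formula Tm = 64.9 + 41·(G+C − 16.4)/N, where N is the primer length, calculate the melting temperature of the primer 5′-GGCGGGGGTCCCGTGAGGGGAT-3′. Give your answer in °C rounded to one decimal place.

Base counts: A=2, T=3, G=13, C=4; G+C = 17, N = 22.
Tm = 64.9 + 41·(17 − 16.4)/22 = 64.9 + 24.60/22 = 66.0°C.

66.0°C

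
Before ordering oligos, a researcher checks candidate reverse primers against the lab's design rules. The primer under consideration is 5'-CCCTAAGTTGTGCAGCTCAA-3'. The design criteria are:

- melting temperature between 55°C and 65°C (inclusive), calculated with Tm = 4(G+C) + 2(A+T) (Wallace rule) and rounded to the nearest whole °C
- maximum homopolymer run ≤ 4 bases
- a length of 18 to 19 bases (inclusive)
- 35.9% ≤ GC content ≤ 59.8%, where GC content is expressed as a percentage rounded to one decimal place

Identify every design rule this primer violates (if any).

Fails: length.

Base counts: A=5, T=5, G=4, C=6 (length 20).
Tm: Tm = 2·10 + 4·10 = 60°C ✓
homopolymer run: longest run = 3 ✓
length: length 20, outside 18–19 ✗
GC content: GC 10/20 = 50.0% ✓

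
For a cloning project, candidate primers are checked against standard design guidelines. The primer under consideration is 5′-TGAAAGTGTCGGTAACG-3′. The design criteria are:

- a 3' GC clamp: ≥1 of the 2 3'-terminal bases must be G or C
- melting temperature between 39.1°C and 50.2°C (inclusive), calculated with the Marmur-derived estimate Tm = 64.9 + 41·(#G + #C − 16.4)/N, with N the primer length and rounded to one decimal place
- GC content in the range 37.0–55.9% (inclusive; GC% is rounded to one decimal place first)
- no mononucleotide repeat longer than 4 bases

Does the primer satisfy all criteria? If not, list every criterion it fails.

Meets all criteria.

Base counts: A=5, T=4, G=6, C=2 (length 17).
GC clamp: 3' end CG has 2 G/C ✓
Tm: Tm = 64.9 + 41·(8 − 16.4)/17 = 44.6°C ✓
GC content: GC 8/17 = 47.1% ✓
homopolymer run: longest run = 3 ✓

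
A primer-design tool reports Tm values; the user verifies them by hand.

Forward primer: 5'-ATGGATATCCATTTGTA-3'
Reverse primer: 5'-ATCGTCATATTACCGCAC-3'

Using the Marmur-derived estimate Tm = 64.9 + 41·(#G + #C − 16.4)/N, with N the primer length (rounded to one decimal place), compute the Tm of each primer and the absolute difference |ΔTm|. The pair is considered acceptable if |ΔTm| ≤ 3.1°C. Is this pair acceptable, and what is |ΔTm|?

Forward: G+C = 5, N = 17 → Tm = 64.9 + 41·(5 − 16.4)/17 = 37.4°C.
Reverse: G+C = 8, N = 18 → Tm = 64.9 + 41·(8 − 16.4)/18 = 45.8°C.
|ΔTm| = |37.4 − 45.8| = 8.4°C, > 3.1°C.

|ΔTm| = 8.4°C; the pair is not acceptable.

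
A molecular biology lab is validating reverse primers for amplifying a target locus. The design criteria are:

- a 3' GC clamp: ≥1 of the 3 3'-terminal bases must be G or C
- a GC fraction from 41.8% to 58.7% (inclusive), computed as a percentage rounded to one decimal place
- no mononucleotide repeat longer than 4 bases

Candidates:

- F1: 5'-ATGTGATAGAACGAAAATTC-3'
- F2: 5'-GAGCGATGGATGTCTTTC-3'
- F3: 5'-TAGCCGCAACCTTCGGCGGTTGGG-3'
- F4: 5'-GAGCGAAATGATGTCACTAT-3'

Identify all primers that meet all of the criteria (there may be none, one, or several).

F1 (20 nt, A=9 T=5 G=4 C=2): 3' end TTC has 1 G/C ✓; GC 6/20 = 30.0%, outside 41.8–58.7% ✗; longest run = 4 ✓ — fails.
F2 (18 nt, A=3 T=6 G=6 C=3): 3' end TTC has 1 G/C ✓; GC 9/18 = 50.0% ✓; longest run = 3 ✓ — passes.
F3 (24 nt, A=3 T=5 G=9 C=7): 3' end GGG has 3 G/C ✓; GC 16/24 = 66.7%, outside 41.8–58.7% ✗; longest run = 3 ✓ — fails.
F4 (20 nt, A=7 T=5 G=5 C=3): 3' end TAT has 0 G/C, need ≥1 ✗; GC 8/20 = 40.0%, outside 41.8–58.7% ✗; longest run = 3 ✓ — fails.

F2 only.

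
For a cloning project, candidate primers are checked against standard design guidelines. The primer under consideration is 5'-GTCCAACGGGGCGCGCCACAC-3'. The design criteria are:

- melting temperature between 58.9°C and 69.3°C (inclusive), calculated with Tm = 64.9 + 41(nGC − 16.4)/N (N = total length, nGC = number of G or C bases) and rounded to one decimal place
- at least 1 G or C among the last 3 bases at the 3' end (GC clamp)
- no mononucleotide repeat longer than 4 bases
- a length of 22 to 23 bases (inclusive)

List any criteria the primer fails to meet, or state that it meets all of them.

Fails: length.

Base counts: A=4, T=1, G=7, C=9 (length 21).
Tm: Tm = 64.9 + 41·(16 − 16.4)/21 = 64.1°C ✓
GC clamp: 3' end CAC has 2 G/C ✓
homopolymer run: longest run = 4 ✓
length: length 21, outside 22–23 ✗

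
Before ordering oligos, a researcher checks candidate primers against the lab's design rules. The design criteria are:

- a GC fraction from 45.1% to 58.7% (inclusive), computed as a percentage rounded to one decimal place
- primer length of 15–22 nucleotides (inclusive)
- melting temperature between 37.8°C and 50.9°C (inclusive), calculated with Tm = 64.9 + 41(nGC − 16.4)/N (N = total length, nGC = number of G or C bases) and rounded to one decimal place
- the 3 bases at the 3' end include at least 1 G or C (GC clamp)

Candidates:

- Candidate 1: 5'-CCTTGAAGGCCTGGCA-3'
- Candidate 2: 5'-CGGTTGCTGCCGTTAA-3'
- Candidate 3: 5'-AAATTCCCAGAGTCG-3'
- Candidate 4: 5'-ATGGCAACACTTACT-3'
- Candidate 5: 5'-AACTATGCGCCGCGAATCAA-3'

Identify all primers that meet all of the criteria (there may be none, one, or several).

Candidate 1 (16 nt, A=3 T=3 G=5 C=5): GC 10/16 = 62.5%, outside 45.1–58.7% ✗; length 16 ✓; Tm = 64.9 + 41·(10 − 16.4)/16 = 48.5°C ✓; 3' end GCA has 2 G/C ✓ — fails.
Candidate 2 (16 nt, A=2 T=5 G=5 C=4): GC 9/16 = 56.3% ✓; length 16 ✓; Tm = 64.9 + 41·(9 − 16.4)/16 = 45.9°C ✓; 3' end TAA has 0 G/C, need ≥1 ✗ — fails.
Candidate 3 (15 nt, A=5 T=3 G=3 C=4): GC 7/15 = 46.7% ✓; length 15 ✓; Tm = 64.9 + 41·(7 − 16.4)/15 = 39.2°C ✓; 3' end TCG has 2 G/C ✓ — passes.
Candidate 4 (15 nt, A=5 T=4 G=2 C=4): GC 6/15 = 40.0%, outside 45.1–58.7% ✗; length 15 ✓; Tm = 64.9 + 41·(6 − 16.4)/15 = 36.5°C, outside 37.8–50.9°C ✗; 3' end ACT has 1 G/C ✓ — fails.
Candidate 5 (20 nt, A=7 T=3 G=4 C=6): GC 10/20 = 50.0% ✓; length 20 ✓; Tm = 64.9 + 41·(10 − 16.4)/20 = 51.8°C, outside 37.8–50.9°C ✗; 3' end CAA has 1 G/C ✓ — fails.

Candidate 3 only.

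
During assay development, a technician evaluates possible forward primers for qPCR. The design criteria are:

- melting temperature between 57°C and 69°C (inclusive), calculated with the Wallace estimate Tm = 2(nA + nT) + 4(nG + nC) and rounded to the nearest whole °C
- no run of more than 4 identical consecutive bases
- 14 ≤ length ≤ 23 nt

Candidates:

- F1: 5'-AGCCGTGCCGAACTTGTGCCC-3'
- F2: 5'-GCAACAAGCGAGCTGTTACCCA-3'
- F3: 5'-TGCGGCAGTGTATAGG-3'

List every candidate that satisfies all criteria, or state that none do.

F2 only.

F1 (21 nt, A=3 T=4 G=6 C=8): Tm = 2·7 + 4·14 = 70°C, outside 57–69°C ✗; longest run = 3 ✓; length 21 ✓ — fails.
F2 (22 nt, A=7 T=3 G=5 C=7): Tm = 2·10 + 4·12 = 68°C ✓; longest run = 3 ✓; length 22 ✓ — passes.
F3 (16 nt, A=3 T=4 G=7 C=2): Tm = 2·7 + 4·9 = 50°C, outside 57–69°C ✗; longest run = 2 ✓; length 16 ✓ — fails.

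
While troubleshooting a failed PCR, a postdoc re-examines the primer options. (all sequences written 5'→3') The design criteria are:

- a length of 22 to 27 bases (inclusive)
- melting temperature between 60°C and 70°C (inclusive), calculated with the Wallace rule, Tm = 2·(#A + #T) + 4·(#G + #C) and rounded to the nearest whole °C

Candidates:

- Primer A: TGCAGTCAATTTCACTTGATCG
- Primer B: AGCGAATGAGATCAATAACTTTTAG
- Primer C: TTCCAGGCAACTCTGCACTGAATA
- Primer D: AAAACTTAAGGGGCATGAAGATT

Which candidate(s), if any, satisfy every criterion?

Primer A, Primer B, Primer C and Primer D.

Primer A (22 nt, A=5 T=8 G=4 C=5): length 22 ✓; Tm = 2·13 + 4·9 = 62°C ✓ — passes.
Primer B (25 nt, A=10 T=7 G=5 C=3): length 25 ✓; Tm = 2·17 + 4·8 = 66°C ✓ — passes.
Primer C (24 nt, A=7 T=6 G=4 C=7): length 24 ✓; Tm = 2·13 + 4·11 = 70°C ✓ — passes.
Primer D (23 nt, A=10 T=5 G=6 C=2): length 23 ✓; Tm = 2·15 + 4·8 = 62°C ✓ — passes.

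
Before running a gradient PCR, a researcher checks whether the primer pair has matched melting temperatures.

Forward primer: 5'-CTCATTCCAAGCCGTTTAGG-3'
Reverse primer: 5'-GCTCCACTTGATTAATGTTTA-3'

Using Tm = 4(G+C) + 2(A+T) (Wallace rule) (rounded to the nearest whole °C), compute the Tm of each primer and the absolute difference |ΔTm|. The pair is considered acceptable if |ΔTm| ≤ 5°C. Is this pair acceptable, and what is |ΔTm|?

Forward: A=4 T=6 G=4 C=6 → Tm = 2·10 + 4·10 = 60°C.
Reverse: A=5 T=9 G=3 C=4 → Tm = 2·14 + 4·7 = 56°C.
|ΔTm| = |60 − 56| = 4°C, ≤ 5°C.

|ΔTm| = 4°C; the pair is acceptable.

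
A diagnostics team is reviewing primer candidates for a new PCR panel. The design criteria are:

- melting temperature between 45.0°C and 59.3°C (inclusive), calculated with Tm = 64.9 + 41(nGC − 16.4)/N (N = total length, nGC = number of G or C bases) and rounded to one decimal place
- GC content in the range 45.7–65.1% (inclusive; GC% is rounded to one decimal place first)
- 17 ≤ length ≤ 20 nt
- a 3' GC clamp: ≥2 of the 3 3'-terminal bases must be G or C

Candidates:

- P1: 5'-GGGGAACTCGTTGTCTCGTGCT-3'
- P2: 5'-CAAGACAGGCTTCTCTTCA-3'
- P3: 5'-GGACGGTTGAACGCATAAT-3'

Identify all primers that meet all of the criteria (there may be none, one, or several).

P1 (22 nt, A=2 T=7 G=8 C=5): Tm = 64.9 + 41·(13 − 16.4)/22 = 58.6°C ✓; GC 13/22 = 59.1% ✓; length 22, outside 17–20 ✗; 3' end GCT has 2 G/C ✓ — fails.
P2 (19 nt, A=5 T=5 G=3 C=6): Tm = 64.9 + 41·(9 − 16.4)/19 = 48.9°C ✓; GC 9/19 = 47.4% ✓; length 19 ✓; 3' end TCA has 1 G/C, need ≥2 ✗ — fails.
P3 (19 nt, A=6 T=4 G=6 C=3): Tm = 64.9 + 41·(9 − 16.4)/19 = 48.9°C ✓; GC 9/19 = 47.4% ✓; length 19 ✓; 3' end AAT has 0 G/C, need ≥2 ✗ — fails.

None of the candidates satisfy all criteria.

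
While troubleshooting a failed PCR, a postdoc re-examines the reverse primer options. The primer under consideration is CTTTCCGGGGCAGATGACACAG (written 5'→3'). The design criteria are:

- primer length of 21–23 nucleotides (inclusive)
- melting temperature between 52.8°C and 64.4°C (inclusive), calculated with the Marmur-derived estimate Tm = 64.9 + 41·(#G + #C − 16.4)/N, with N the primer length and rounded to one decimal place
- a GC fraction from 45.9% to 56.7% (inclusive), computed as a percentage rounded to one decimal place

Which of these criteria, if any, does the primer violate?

Fails: GC content.

Base counts: A=5, T=4, G=7, C=6 (length 22).
length: length 22 ✓
Tm: Tm = 64.9 + 41·(13 − 16.4)/22 = 58.6°C ✓
GC content: GC 13/22 = 59.1%, outside 45.9–56.7% ✗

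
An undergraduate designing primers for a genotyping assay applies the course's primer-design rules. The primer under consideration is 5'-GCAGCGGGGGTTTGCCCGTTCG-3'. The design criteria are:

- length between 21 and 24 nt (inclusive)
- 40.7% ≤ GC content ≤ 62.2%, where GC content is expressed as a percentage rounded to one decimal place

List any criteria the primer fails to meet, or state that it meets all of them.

Base counts: A=1, T=5, G=10, C=6 (length 22).
length: length 22 ✓
GC content: GC 16/22 = 72.7%, outside 40.7–62.2% ✗

Fails: GC content.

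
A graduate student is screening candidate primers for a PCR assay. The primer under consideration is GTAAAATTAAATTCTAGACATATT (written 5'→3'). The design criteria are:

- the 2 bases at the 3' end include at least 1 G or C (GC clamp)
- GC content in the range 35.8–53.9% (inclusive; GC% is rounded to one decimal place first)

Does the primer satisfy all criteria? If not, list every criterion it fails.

Fails: GC clamp, GC content.

Base counts: A=11, T=9, G=2, C=2 (length 24).
GC clamp: 3' end TT has 0 G/C, need ≥1 ✗
GC content: GC 4/24 = 16.7%, outside 35.8–53.9% ✗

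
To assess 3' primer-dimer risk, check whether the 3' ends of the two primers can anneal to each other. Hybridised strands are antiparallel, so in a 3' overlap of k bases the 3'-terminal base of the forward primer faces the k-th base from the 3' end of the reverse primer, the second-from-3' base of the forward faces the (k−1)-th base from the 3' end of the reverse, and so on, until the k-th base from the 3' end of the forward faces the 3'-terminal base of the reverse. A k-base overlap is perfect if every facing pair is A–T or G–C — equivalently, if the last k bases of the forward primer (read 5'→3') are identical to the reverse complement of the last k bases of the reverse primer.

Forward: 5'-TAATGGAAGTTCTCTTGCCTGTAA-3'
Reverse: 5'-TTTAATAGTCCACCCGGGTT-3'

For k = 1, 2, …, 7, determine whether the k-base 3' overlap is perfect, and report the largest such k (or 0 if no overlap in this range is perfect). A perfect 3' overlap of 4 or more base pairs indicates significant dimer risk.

Last 7 bases (5'→3') — forward …CCTGTAA, reverse …CCGGGTT.
Reverse complement of the reverse primer's last 7 bases: AACCCGG; its first k bases are the reverse complement of the reverse primer's last k bases, so a perfect k-base overlap needs the forward primer's last k bases to equal them.
Comparing (forward last k vs required): k=1: A vs A ✓; k=2: AA vs AA ✓; k=3: TAA vs AAC ✗; k=4: GTAA vs AACC ✗; k=5: TGTAA vs AACCC ✗; k=6: CTGTAA vs AACCCG ✗; k=7: CCTGTAA vs AACCCGG ✗.
Perfect overlaps at k = 1, 2; the largest is 2.

Longest perfect overlap: 2 complementary base pairs; below the dimer-risk threshold (threshold 4).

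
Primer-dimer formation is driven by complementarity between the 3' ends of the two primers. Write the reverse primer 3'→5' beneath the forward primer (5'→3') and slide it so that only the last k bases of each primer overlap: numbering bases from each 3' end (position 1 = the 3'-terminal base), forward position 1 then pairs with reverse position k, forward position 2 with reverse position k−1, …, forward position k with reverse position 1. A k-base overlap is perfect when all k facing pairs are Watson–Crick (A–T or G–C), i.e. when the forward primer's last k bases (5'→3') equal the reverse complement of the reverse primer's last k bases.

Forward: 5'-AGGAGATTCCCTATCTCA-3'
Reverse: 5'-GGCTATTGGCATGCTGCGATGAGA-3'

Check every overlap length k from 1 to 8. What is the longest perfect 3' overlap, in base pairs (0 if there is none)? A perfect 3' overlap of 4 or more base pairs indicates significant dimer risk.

Longest perfect overlap: 5 complementary base pairs; significant dimer risk (threshold 4).

Last 8 bases (5'→3') — forward …CTATCTCA, reverse …CGATGAGA.
Reverse complement of the reverse primer's last 8 bases: TCTCATCG; its first k bases are the reverse complement of the reverse primer's last k bases, so a perfect k-base overlap needs the forward primer's last k bases to equal them.
Comparing (forward last k vs required): k=1: A vs T ✗; k=2: CA vs TC ✗; k=3: TCA vs TCT ✗; k=4: CTCA vs TCTC ✗; k=5: TCTCA vs TCTCA ✓; k=6: ATCTCA vs TCTCAT ✗; k=7: TATCTCA vs TCTCATC ✗; k=8: CTATCTCA vs TCTCATCG ✗.
Only k = 5 is perfect, so the longest perfect 3' overlap is 5.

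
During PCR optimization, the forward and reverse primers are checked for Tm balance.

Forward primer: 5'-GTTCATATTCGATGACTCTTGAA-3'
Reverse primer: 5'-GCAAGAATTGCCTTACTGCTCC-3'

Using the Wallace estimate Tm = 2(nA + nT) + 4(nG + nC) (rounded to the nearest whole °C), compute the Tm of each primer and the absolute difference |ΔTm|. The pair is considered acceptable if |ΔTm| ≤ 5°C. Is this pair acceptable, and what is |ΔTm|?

|ΔTm| = 4°C; the pair is acceptable.

Forward: A=6 T=9 G=4 C=4 → Tm = 2·15 + 4·8 = 62°C.
Reverse: A=5 T=6 G=4 C=7 → Tm = 2·11 + 4·11 = 66°C.
|ΔTm| = |62 − 66| = 4°C, ≤ 5°C.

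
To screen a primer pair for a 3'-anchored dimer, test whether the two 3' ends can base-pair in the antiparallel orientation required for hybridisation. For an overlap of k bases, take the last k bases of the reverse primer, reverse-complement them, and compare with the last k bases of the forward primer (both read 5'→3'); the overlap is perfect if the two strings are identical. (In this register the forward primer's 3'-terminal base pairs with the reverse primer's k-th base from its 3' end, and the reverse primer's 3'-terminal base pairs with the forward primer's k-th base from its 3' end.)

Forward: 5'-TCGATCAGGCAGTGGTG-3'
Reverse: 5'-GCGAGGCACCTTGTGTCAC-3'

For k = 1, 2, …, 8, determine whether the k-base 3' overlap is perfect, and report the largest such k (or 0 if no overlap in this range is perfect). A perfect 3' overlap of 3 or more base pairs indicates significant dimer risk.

Longest perfect overlap: 3 complementary base pairs; significant dimer risk (threshold 3).

Last 8 bases (5'→3') — forward …CAGTGGTG, reverse …TGTGTCAC.
Reverse complement of the reverse primer's last 8 bases: GTGACACA; its first k bases are the reverse complement of the reverse primer's last k bases, so a perfect k-base overlap needs the forward primer's last k bases to equal them.
Comparing (forward last k vs required): k=1: G vs G ✓; k=2: TG vs GT ✗; k=3: GTG vs GTG ✓; k=4: GGTG vs GTGA ✗; k=5: TGGTG vs GTGAC ✗; k=6: GTGGTG vs GTGACA ✗; k=7: AGTGGTG vs GTGACAC ✗; k=8: CAGTGGTG vs GTGACACA ✗.
Perfect overlaps at k = 1, 3; the largest is 3.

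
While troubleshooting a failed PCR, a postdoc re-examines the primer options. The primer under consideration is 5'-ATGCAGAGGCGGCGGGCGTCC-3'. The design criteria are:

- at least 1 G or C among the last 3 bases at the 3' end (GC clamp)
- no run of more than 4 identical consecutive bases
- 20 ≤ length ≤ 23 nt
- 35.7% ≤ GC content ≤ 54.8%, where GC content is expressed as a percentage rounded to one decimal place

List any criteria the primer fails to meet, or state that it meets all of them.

Base counts: A=3, T=2, G=10, C=6 (length 21).
GC clamp: 3' end TCC has 2 G/C ✓
homopolymer run: longest run = 3 ✓
length: length 21 ✓
GC content: GC 16/21 = 76.2%, outside 35.7–54.8% ✗

Fails: GC content.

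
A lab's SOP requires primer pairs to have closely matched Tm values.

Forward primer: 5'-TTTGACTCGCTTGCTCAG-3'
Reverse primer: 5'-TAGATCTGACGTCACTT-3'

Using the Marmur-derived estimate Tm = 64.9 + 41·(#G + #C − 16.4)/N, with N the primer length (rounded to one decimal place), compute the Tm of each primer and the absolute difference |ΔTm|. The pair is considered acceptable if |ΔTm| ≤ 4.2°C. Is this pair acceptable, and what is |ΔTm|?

|ΔTm| = 5.8°C; the pair is not acceptable.

Forward: G+C = 9, N = 18 → Tm = 64.9 + 41·(9 − 16.4)/18 = 48.0°C.
Reverse: G+C = 7, N = 17 → Tm = 64.9 + 41·(7 − 16.4)/17 = 42.2°C.
|ΔTm| = |48.0 − 42.2| = 5.8°C, > 4.2°C.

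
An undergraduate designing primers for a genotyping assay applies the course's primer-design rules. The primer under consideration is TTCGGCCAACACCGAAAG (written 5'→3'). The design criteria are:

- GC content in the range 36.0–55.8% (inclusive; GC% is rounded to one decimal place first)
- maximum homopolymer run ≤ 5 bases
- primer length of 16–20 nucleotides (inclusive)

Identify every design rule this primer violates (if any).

Meets all criteria.

Base counts: A=6, T=2, G=4, C=6 (length 18).
GC content: GC 10/18 = 55.6% ✓
homopolymer run: longest run = 3 ✓
length: length 18 ✓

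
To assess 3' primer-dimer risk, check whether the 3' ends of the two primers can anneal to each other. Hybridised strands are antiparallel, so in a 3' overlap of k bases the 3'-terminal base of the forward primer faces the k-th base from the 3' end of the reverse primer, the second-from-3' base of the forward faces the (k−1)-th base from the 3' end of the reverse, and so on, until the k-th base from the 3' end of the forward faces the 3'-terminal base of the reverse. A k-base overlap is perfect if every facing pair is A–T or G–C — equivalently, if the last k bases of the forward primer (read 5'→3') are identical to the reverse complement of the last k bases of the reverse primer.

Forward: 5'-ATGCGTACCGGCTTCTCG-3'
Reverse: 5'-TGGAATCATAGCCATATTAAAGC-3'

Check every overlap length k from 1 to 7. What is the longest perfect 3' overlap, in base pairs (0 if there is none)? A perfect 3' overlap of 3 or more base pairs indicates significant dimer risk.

Longest perfect overlap: 1 complementary base pair; below the dimer-risk threshold (threshold 3).

Last 7 bases (5'→3') — forward …CTTCTCG, reverse …TTAAAGC.
Reverse complement of the reverse primer's last 7 bases: GCTTTAA; its first k bases are the reverse complement of the reverse primer's last k bases, so a perfect k-base overlap needs the forward primer's last k bases to equal them.
Comparing (forward last k vs required): k=1: G vs G ✓; k=2: CG vs GC ✗; k=3: TCG vs GCT ✗; k=4: CTCG vs GCTT ✗; k=5: TCTCG vs GCTTT ✗; k=6: TTCTCG vs GCTTTA ✗; k=7: CTTCTCG vs GCTTTAA ✗.
Only k = 1 is perfect, so the longest perfect 3' overlap is 1.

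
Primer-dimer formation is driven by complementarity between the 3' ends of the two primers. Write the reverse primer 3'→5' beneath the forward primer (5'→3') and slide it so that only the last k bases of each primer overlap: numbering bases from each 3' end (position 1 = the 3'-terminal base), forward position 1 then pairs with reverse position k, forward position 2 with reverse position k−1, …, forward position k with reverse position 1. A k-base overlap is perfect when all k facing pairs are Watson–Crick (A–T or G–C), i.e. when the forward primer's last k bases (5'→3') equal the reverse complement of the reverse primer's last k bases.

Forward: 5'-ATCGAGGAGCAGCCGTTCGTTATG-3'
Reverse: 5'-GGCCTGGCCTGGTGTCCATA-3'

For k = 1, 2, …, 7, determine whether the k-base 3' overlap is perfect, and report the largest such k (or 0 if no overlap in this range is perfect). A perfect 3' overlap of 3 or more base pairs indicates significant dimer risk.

Longest perfect overlap: 4 complementary base pairs; significant dimer risk (threshold 3).

Last 7 bases (5'→3') — forward …CGTTATG, reverse …GTCCATA.
Reverse complement of the reverse primer's last 7 bases: TATGGAC; its first k bases are the reverse complement of the reverse primer's last k bases, so a perfect k-base overlap needs the forward primer's last k bases to equal them.
Comparing (forward last k vs required): k=1: G vs T ✗; k=2: TG vs TA ✗; k=3: ATG vs TAT ✗; k=4: TATG vs TATG ✓; k=5: TTATG vs TATGG ✗; k=6: GTTATG vs TATGGA ✗; k=7: CGTTATG vs TATGGAC ✗.
Only k = 4 is perfect, so the longest perfect 3' overlap is 4.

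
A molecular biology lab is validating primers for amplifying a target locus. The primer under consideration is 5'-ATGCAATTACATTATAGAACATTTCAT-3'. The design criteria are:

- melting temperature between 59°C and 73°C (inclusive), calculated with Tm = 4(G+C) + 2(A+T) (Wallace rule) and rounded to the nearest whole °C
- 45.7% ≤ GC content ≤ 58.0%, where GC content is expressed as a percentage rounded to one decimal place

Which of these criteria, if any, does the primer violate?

Base counts: A=11, T=10, G=2, C=4 (length 27).
Tm: Tm = 2·21 + 4·6 = 66°C ✓
GC content: GC 6/27 = 22.2%, outside 45.7–58.0% ✗

Fails: GC content.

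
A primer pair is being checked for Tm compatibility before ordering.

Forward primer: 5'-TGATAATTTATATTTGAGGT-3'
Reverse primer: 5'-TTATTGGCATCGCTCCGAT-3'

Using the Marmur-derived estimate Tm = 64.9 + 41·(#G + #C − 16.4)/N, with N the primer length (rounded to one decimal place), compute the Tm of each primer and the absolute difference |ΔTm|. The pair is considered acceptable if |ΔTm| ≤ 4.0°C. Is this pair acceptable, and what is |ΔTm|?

Forward: G+C = 4, N = 20 → Tm = 64.9 + 41·(4 − 16.4)/20 = 39.5°C.
Reverse: G+C = 9, N = 19 → Tm = 64.9 + 41·(9 − 16.4)/19 = 48.9°C.
|ΔTm| = |39.5 − 48.9| = 9.4°C, > 4.0°C.

|ΔTm| = 9.4°C; the pair is not acceptable.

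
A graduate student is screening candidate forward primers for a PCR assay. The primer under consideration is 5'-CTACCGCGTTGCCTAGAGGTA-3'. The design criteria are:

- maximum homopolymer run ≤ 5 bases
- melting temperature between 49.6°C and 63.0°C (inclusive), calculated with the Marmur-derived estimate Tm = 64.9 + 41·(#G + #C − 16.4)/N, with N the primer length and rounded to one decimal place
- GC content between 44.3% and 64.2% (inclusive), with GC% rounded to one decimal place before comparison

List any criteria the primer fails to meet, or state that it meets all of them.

Base counts: A=4, T=5, G=6, C=6 (length 21).
homopolymer run: longest run = 2 ✓
Tm: Tm = 64.9 + 41·(12 − 16.4)/21 = 56.3°C ✓
GC content: GC 12/21 = 57.1% ✓

Meets all criteria.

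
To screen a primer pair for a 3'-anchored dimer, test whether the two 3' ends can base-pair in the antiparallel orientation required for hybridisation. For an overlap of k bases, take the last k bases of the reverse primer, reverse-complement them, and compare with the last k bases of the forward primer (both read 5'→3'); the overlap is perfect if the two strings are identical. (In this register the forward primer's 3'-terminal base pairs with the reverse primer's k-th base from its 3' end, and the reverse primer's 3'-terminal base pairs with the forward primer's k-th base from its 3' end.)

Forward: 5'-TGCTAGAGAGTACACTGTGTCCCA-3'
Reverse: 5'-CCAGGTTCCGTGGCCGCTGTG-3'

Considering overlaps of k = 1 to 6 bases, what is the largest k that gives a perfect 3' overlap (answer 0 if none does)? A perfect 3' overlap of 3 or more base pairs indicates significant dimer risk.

Longest perfect overlap: 2 complementary base pairs; below the dimer-risk threshold (threshold 3).

Last 6 bases (5'→3') — forward …GTCCCA, reverse …GCTGTG.
Reverse complement of the reverse primer's last 6 bases: CACAGC; its first k bases are the reverse complement of the reverse primer's last k bases, so a perfect k-base overlap needs the forward primer's last k bases to equal them.
Comparing (forward last k vs required): k=1: A vs C ✗; k=2: CA vs CA ✓; k=3: CCA vs CAC ✗; k=4: CCCA vs CACA ✗; k=5: TCCCA vs CACAG ✗; k=6: GTCCCA vs CACAGC ✗.
Only k = 2 is perfect, so the longest perfect 3' overlap is 2.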